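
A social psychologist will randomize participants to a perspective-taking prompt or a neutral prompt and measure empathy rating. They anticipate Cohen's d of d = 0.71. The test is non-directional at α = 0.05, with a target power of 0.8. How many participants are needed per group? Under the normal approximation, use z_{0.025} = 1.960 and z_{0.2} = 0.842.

For two independent groups with equal n: n = 2·((z_{α/2} + z_β) / d)².
z_{α/2} + z_β = 1.960 + 0.842 = 2.802.
n = 2 × (2.802 / 0.71)² = 2 × 3.946² = 2 × 15.57 = 31.1.
Round up to the next whole participant.

n = 32 per group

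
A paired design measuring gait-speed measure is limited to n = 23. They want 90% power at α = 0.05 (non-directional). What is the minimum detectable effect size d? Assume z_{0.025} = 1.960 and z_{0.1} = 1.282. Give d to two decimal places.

For a single sample (or paired design) of n = 23: d_min = (z_{α/2} + z_β)/√n.
z-sum = 1.960 + 1.282 = 3.242.
d_min = 3.242 / √23 = 3.242 / 4.796 = 0.676.

d_min ≈ 0.68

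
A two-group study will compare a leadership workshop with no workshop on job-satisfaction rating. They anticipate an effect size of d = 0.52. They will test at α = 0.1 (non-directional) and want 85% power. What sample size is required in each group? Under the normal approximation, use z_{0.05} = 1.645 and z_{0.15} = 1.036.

For two independent groups with equal n: n = 2·((z_{α/2} + z_β) / d)².
z_{α/2} + z_β = 1.645 + 1.036 = 2.681.
n = 2 × (2.681 / 0.52)² = 2 × 5.156² = 2 × 26.58 = 53.2.
Round up to the next whole participant.

n = 54 per group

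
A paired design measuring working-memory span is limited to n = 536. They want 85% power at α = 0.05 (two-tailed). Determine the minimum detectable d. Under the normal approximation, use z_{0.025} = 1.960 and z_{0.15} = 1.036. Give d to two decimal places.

d_min ≈ 0.13

For a single sample (or paired design) of n = 536: d_min = (z_{α/2} + z_β)/√n.
z-sum = 1.960 + 1.036 = 2.996.
d_min = 2.996 / √536 = 2.996 / 23.152 = 0.129.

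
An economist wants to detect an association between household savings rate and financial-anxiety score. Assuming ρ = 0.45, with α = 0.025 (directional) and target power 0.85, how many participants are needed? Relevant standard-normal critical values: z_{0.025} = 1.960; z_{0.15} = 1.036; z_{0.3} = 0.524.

Fisher's z: C = ½·ln((1+r)/(1−r)) = ½·ln(2.6364) = 0.4847.
n = ((z_{α} + z_β)/C)² + 3.
(1.960 + 1.036) / 0.4847 = 2.996 / 0.4847 = 6.181.
n = 6.181² + 3 = 38.21 + 3 = 41.2.
Round up.

n = 42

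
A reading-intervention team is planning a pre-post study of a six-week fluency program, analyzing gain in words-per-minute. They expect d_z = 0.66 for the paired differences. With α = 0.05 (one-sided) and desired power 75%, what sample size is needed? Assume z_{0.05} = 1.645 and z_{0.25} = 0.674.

For a paired (one-sample on differences) test: n = ((z_{α} + z_β) / d)².
z_{α} + z_β = 1.645 + 0.674 = 2.319.
n = (2.319 / 0.66)² = 3.514² = 12.35.
Round up.

n = 13 pairs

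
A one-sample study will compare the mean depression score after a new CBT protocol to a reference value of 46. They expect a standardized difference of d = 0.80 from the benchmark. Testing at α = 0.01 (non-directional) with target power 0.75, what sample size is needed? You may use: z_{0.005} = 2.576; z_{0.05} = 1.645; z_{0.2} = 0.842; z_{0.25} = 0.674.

n = 17

For a one-sample test: n = ((z_{α/2} + z_β) / d)².
z_{α/2} + z_β = 2.576 + 0.674 = 3.250.
n = (3.250 / 0.80)² = 4.062² = 16.50.
Round up.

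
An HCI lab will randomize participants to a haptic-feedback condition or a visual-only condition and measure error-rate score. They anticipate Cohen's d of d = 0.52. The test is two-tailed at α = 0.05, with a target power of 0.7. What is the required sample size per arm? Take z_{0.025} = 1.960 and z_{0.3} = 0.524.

For two independent groups with equal n: n = 2·((z_{α/2} + z_β) / d)².
z_{α/2} + z_β = 1.960 + 0.524 = 2.484.
n = 2 × (2.484 / 0.52)² = 2 × 4.777² = 2 × 22.82 = 45.6.
Round up to the next whole participant.

n = 46 per group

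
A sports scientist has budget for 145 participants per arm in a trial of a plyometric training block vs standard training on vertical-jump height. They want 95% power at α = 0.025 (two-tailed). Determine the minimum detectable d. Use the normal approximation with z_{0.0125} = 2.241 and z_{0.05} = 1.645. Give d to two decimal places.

d_min ≈ 0.46

For two independent groups of n = 145 each: d_min = (z_{α/2} + z_β)·√(2/n).
z-sum = 2.241 + 1.645 = 3.886.
d_min = 3.886 × √(2/145) = 3.886 × 0.1174 = 0.456.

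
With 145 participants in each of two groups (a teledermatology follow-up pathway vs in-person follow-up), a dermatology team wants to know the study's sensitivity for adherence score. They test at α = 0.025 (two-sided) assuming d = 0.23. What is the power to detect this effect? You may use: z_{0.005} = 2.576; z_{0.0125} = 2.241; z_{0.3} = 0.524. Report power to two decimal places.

power ≈ 0.39

For two equal groups, power = Φ(d·√(n/2) − z_{α/2}).
d·√(n/2) = 0.23 × √(145/2) = 0.23 × 8.515 = 1.958.
z_β = 1.958 − 2.241 = -0.283.
Power = Φ(-0.283) = 0.389.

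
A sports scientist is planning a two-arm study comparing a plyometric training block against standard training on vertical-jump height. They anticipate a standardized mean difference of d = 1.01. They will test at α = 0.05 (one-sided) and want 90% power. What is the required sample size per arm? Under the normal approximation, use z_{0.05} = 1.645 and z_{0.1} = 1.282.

For two independent groups with equal n: n = 2·((z_{α} + z_β) / d)².
z_{α} + z_β = 1.645 + 1.282 = 2.927.
n = 2 × (2.927 / 1.01)² = 2 × 2.898² = 2 × 8.40 = 16.8.
Round up to the next whole participant.

n = 17 per group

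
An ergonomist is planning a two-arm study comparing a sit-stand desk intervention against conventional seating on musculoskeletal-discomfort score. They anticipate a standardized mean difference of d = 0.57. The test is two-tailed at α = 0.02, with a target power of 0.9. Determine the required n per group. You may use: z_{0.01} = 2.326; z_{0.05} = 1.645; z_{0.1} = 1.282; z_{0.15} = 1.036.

n = 81 per group

For two independent groups with equal n: n = 2·((z_{α/2} + z_β) / d)².
z_{α/2} + z_β = 2.326 + 1.282 = 3.608.
n = 2 × (3.608 / 0.57)² = 2 × 6.330² = 2 × 40.07 = 80.1.
Round up to the next whole participant.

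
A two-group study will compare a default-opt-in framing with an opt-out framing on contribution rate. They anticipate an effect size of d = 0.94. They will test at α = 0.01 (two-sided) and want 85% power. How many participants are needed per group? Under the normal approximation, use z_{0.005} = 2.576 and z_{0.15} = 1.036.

For two independent groups with equal n: n = 2·((z_{α/2} + z_β) / d)².
z_{α/2} + z_β = 2.576 + 1.036 = 3.612.
n = 2 × (3.612 / 0.94)² = 2 × 3.843² = 2 × 14.77 = 29.5.
Round up to the next whole participant.

n = 30 per group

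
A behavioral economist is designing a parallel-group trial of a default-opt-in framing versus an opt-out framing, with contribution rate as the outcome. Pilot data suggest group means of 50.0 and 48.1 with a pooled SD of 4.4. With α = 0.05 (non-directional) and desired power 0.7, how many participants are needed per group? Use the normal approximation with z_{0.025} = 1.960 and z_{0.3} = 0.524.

n = 67 per group

Cohen's d = |M₁ − M₂| / SD_pooled = |50.0 − 48.1| / 4.4 = 1.9 / 4.4 = 0.432.
For two independent groups with equal n: n = 2·((z_{α/2} + z_β) / d)².
z_{α/2} + z_β = 1.960 + 0.524 = 2.484.
n = 2 × (2.484 / 0.432)² = 2 × 5.750² = 2 × 33.06 = 66.1.
Round up to the next whole participant.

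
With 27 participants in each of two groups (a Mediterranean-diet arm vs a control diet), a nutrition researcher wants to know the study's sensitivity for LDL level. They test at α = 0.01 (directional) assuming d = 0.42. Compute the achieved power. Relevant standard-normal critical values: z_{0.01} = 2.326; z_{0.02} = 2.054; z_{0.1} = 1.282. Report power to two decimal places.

For two equal groups, power = Φ(d·√(n/2) − z_{α}).
d·√(n/2) = 0.42 × √(27/2) = 0.42 × 3.674 = 1.543.
z_β = 1.543 − 2.326 = -0.783.
Power = Φ(-0.783) = 0.217.

power ≈ 0.22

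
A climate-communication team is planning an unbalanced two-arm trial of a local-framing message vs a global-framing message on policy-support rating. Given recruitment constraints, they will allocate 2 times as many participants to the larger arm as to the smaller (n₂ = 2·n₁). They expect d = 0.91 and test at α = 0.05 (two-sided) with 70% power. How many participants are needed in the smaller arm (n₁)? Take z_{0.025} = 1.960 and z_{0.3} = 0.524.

With allocation ratio k = n₂/n₁ = 2, Var(x̄₁−x̄₂) = σ²(1/n₁ + 1/(k·n₁)) = σ²·(k+1)/(k·n₁).
So n₁ = (1 + 1/k)·((z_{α/2} + z_β)/d)² = 1.500 × (2.484/0.91)².
n₁ = 1.500 × 7.45 = 11.2.
Round up: n₁ = 12, giving n₂ = 2 × 12 = 24.

n₁ = 12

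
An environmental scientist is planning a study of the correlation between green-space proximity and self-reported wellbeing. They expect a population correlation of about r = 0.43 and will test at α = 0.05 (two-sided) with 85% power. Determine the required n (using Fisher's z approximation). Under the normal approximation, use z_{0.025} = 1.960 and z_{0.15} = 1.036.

n = 46

Fisher's z: C = ½·ln((1+r)/(1−r)) = ½·ln(2.5088) = 0.4599.
n = ((z_{α/2} + z_β)/C)² + 3.
(1.960 + 1.036) / 0.4599 = 2.996 / 0.4599 = 6.514.
n = 6.514² + 3 = 42.44 + 3 = 45.4.
Round up.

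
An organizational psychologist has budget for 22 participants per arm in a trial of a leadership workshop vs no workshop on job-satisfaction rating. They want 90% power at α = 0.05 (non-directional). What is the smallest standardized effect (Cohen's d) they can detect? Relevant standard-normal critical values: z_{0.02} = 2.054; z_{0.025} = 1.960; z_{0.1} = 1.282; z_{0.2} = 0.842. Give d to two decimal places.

d_min ≈ 0.98

For two independent groups of n = 22 each: d_min = (z_{α/2} + z_β)·√(2/n).
z-sum = 1.960 + 1.282 = 3.242.
d_min = 3.242 × √(2/22) = 3.242 × 0.3015 = 0.977.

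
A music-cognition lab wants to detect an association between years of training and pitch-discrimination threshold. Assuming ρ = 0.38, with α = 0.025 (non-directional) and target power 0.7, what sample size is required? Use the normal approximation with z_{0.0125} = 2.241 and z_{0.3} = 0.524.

n = 51

Fisher's z: C = ½·ln((1+r)/(1−r)) = ½·ln(2.2258) = 0.4001.
n = ((z_{α/2} + z_β)/C)² + 3.
(2.241 + 0.524) / 0.4001 = 2.765 / 0.4001 = 6.911.
n = 6.911² + 3 = 47.76 + 3 = 50.8.
Round up.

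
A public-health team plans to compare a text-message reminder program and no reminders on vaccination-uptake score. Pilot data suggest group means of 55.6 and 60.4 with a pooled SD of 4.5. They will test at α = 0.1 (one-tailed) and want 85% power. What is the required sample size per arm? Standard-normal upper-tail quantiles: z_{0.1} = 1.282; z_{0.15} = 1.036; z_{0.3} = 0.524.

Cohen's d = |M₁ − M₂| / SD_pooled = |55.6 − 60.4| / 4.5 = 4.8 / 4.5 = 1.067.
For two independent groups with equal n: n = 2·((z_{α} + z_β) / d)².
z_{α} + z_β = 1.282 + 1.036 = 2.318.
n = 2 × (2.318 / 1.067)² = 2 × 2.172² = 2 × 4.72 = 9.4.
Round up to the next whole participant.

n = 10 per group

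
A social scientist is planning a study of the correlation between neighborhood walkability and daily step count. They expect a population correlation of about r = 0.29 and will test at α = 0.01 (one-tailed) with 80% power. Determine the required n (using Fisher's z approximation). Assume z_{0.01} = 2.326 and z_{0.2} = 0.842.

n = 116

Fisher's z: C = ½·ln((1+r)/(1−r)) = ½·ln(1.8169) = 0.2986.
n = ((z_{α} + z_β)/C)² + 3.
(2.326 + 0.842) / 0.2986 = 3.168 / 0.2986 = 10.610.
n = 10.610² + 3 = 112.56 + 3 = 115.6.
Round up.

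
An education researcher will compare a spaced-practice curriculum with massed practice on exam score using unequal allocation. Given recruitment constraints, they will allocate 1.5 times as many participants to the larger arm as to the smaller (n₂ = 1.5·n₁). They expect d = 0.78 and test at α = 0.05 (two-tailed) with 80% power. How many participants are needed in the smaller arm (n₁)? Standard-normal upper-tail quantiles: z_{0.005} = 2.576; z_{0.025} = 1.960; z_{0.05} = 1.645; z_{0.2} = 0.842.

With allocation ratio k = n₂/n₁ = 1.5, Var(x̄₁−x̄₂) = σ²(1/n₁ + 1/(k·n₁)) = σ²·(k+1)/(k·n₁).
So n₁ = (1 + 1/k)·((z_{α/2} + z_β)/d)² = 1.667 × (2.802/0.78)².
n₁ = 1.667 × 12.90 = 21.5.
Round up: n₁ = 22, giving n₂ = 1.5 × 22 = 33.

n₁ = 22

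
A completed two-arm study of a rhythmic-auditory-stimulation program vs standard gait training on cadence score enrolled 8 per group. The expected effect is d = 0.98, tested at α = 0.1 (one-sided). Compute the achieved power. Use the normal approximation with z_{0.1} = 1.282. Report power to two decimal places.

power ≈ 0.75

For two equal groups, power = Φ(d·√(n/2) − z_{α}).
d·√(n/2) = 0.98 × √(8/2) = 0.98 × 2.000 = 1.960.
z_β = 1.960 − 1.282 = 0.678.
Power = Φ(0.678) = 0.751.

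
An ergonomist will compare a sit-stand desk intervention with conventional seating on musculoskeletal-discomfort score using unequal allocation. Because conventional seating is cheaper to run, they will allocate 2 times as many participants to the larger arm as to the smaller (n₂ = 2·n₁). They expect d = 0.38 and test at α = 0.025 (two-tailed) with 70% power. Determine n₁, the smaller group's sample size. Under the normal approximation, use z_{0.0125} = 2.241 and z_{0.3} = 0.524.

With allocation ratio k = n₂/n₁ = 2, Var(x̄₁−x̄₂) = σ²(1/n₁ + 1/(k·n₁)) = σ²·(k+1)/(k·n₁).
So n₁ = (1 + 1/k)·((z_{α/2} + z_β)/d)² = 1.500 × (2.765/0.38)².
n₁ = 1.500 × 52.94 = 79.4.
Round up: n₁ = 80, giving n₂ = 2 × 80 = 160.

n₁ = 80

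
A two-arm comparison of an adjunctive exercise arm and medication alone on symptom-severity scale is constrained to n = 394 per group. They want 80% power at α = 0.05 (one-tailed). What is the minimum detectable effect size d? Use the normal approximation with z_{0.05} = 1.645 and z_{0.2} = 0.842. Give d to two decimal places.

d_min ≈ 0.18

For two independent groups of n = 394 each: d_min = (z_{α} + z_β)·√(2/n).
z-sum = 1.645 + 0.842 = 2.487.
d_min = 2.487 × √(2/394) = 2.487 × 0.0712 = 0.177.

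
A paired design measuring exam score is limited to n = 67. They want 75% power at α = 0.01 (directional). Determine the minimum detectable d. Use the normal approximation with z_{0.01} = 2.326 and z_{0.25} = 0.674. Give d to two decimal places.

d_min ≈ 0.37

For a single sample (or paired design) of n = 67: d_min = (z_{α} + z_β)/√n.
z-sum = 2.326 + 0.674 = 3.000.
d_min = 3.000 / √67 = 3.000 / 8.185 = 0.367.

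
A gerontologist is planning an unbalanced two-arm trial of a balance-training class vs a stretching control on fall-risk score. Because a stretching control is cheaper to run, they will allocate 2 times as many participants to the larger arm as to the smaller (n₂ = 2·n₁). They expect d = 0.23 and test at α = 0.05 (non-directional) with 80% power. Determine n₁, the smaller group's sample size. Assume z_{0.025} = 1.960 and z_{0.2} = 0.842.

n₁ = 223

With allocation ratio k = n₂/n₁ = 2, Var(x̄₁−x̄₂) = σ²(1/n₁ + 1/(k·n₁)) = σ²·(k+1)/(k·n₁).
So n₁ = (1 + 1/k)·((z_{α/2} + z_β)/d)² = 1.500 × (2.802/0.23)².
n₁ = 1.500 × 148.42 = 222.6.
Round up: n₁ = 223, giving n₂ = 2 × 223 = 446.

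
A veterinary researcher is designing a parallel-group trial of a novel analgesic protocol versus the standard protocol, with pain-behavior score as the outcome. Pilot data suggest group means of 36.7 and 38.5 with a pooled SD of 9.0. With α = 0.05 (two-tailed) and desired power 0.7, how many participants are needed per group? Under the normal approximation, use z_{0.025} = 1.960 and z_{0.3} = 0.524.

Cohen's d = |M₁ − M₂| / SD_pooled = |36.7 − 38.5| / 9.0 = 1.8 / 9.0 = 0.200.
For two independent groups with equal n: n = 2·((z_{α/2} + z_β) / d)².
z_{α/2} + z_β = 1.960 + 0.524 = 2.484.
n = 2 × (2.484 / 0.200)² = 2 × 12.420² = 2 × 154.26 = 308.5.
Round up to the next whole participant.

n = 309 per group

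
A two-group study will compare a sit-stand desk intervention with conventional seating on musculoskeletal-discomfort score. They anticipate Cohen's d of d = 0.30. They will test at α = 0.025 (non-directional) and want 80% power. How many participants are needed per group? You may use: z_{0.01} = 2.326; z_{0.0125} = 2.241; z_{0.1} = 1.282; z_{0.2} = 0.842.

For two independent groups with equal n: n = 2·((z_{α/2} + z_β) / d)².
z_{α/2} + z_β = 2.241 + 0.842 = 3.083.
n = 2 × (3.083 / 0.30)² = 2 × 10.277² = 2 × 105.61 = 211.2.
Round up to the next whole participant.

n = 212 per group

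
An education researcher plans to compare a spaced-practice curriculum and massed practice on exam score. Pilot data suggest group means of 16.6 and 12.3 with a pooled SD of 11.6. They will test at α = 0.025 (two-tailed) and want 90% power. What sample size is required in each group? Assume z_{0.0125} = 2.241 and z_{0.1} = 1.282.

Cohen's d = |M₁ − M₂| / SD_pooled = |16.6 − 12.3| / 11.6 = 4.3 / 11.6 = 0.371.
For two independent groups with equal n: n = 2·((z_{α/2} + z_β) / d)².
z_{α/2} + z_β = 2.241 + 1.282 = 3.523.
n = 2 × (3.523 / 0.371)² = 2 × 9.496² = 2 × 90.17 = 180.3.
Round up to the next whole participant.

n = 181 per group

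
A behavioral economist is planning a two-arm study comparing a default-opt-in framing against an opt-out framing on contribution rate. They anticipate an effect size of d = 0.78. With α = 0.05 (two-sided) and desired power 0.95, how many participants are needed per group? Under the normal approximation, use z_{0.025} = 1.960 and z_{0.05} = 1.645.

n = 43 per group

For two independent groups with equal n: n = 2·((z_{α/2} + z_β) / d)².
z_{α/2} + z_β = 1.960 + 1.645 = 3.605.
n = 2 × (3.605 / 0.78)² = 2 × 4.622² = 2 × 21.36 = 42.7.
Round up to the next whole participant.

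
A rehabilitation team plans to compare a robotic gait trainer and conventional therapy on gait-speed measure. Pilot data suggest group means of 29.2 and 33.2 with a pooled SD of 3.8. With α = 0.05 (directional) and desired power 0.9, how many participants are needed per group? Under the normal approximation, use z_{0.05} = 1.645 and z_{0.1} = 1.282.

Cohen's d = |M₁ − M₂| / SD_pooled = |29.2 − 33.2| / 3.8 = 4.0 / 3.8 = 1.053.
For two independent groups with equal n: n = 2·((z_{α} + z_β) / d)².
z_{α} + z_β = 1.645 + 1.282 = 2.927.
n = 2 × (2.927 / 1.053)² = 2 × 2.780² = 2 × 7.73 = 15.5.
Round up to the next whole participant.

n = 16 per group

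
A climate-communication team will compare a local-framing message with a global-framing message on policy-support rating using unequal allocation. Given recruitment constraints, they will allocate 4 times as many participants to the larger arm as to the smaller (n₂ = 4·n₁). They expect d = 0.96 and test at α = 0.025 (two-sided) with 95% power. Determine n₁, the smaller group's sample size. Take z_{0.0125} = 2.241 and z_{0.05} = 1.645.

n₁ = 21

With allocation ratio k = n₂/n₁ = 4, Var(x̄₁−x̄₂) = σ²(1/n₁ + 1/(k·n₁)) = σ²·(k+1)/(k·n₁).
So n₁ = (1 + 1/k)·((z_{α/2} + z_β)/d)² = 1.250 × (3.886/0.96)².
n₁ = 1.250 × 16.39 = 20.5.
Round up: n₁ = 21, giving n₂ = 4 × 21 = 84.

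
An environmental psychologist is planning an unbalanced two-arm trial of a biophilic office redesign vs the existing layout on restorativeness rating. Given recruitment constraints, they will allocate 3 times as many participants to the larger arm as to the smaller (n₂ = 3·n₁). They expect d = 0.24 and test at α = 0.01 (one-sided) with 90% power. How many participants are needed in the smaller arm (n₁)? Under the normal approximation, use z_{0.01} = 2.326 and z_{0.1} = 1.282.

With allocation ratio k = n₂/n₁ = 3, Var(x̄₁−x̄₂) = σ²(1/n₁ + 1/(k·n₁)) = σ²·(k+1)/(k·n₁).
So n₁ = (1 + 1/k)·((z_{α} + z_β)/d)² = 1.333 × (3.608/0.24)².
n₁ = 1.333 × 226.00 = 301.3.
Round up: n₁ = 302, giving n₂ = 3 × 302 = 906.

n₁ = 302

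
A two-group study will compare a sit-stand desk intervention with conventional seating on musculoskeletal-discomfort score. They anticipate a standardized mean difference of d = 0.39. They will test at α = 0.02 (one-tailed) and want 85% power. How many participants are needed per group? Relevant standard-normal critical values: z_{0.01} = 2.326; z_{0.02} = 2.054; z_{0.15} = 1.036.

n = 126 per group

For two independent groups with equal n: n = 2·((z_{α} + z_β) / d)².
z_{α} + z_β = 2.054 + 1.036 = 3.090.
n = 2 × (3.090 / 0.39)² = 2 × 7.923² = 2 × 62.78 = 125.6.
Round up to the next whole participant.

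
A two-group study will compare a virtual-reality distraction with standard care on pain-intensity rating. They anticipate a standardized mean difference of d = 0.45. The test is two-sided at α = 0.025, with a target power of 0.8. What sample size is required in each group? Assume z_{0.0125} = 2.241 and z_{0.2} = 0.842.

n = 94 per group

For two independent groups with equal n: n = 2·((z_{α/2} + z_β) / d)².
z_{α/2} + z_β = 2.241 + 0.842 = 3.083.
n = 2 × (3.083 / 0.45)² = 2 × 6.851² = 2 × 46.94 = 93.9.
Round up to the next whole participant.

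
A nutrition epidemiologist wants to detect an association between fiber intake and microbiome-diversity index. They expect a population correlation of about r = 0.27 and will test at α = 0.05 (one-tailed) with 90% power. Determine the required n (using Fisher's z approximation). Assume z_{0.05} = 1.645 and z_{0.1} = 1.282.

Fisher's z: C = ½·ln((1+r)/(1−r)) = ½·ln(1.7397) = 0.2769.
n = ((z_{α} + z_β)/C)² + 3.
(1.645 + 1.282) / 0.2769 = 2.927 / 0.2769 = 10.571.
n = 10.571² + 3 = 111.74 + 3 = 114.7.
Round up.

n = 115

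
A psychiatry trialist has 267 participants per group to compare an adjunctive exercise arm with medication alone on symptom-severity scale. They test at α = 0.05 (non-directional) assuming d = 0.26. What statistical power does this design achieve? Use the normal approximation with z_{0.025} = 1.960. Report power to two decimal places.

power ≈ 0.85

For two equal groups, power = Φ(d·√(n/2) − z_{α/2}).
d·√(n/2) = 0.26 × √(267/2) = 0.26 × 11.554 = 3.004.
z_β = 3.004 − 1.960 = 1.044.
Power = Φ(1.044) = 0.852.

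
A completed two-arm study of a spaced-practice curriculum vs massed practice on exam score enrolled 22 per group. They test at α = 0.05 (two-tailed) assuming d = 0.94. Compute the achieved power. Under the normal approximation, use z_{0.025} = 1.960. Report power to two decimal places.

For two equal groups, power = Φ(d·√(n/2) − z_{α/2}).
d·√(n/2) = 0.94 × √(22/2) = 0.94 × 3.317 = 3.118.
z_β = 3.118 − 1.960 = 1.158.
Power = Φ(1.158) = 0.876.

power ≈ 0.88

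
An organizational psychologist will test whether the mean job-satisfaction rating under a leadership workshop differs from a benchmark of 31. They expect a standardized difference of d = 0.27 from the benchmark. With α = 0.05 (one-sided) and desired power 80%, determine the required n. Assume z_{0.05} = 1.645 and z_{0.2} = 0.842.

n = 85

For a one-sample test: n = ((z_{α} + z_β) / d)².
z_{α} + z_β = 1.645 + 0.842 = 2.487.
n = (2.487 / 0.27)² = 9.211² = 84.84.
Round up.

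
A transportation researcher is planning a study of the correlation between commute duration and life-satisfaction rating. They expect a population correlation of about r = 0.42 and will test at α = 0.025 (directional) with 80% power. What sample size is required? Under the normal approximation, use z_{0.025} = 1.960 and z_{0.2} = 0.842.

n = 43

Fisher's z: C = ½·ln((1+r)/(1−r)) = ½·ln(2.4483) = 0.4477.
n = ((z_{α} + z_β)/C)² + 3.
(1.960 + 0.842) / 0.4477 = 2.802 / 0.4477 = 6.259.
n = 6.259² + 3 = 39.17 + 3 = 42.2.
Round up.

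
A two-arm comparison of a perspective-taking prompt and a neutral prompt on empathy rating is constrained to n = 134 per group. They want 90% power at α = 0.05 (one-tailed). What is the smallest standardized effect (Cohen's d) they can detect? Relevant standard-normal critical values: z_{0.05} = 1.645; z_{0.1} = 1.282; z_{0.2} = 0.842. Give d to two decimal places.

d_min ≈ 0.36

For two independent groups of n = 134 each: d_min = (z_{α} + z_β)·√(2/n).
z-sum = 1.645 + 1.282 = 2.927.
d_min = 2.927 × √(2/134) = 2.927 × 0.1222 = 0.358.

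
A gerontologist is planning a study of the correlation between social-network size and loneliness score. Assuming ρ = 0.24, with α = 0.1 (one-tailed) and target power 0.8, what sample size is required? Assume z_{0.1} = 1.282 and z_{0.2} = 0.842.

Fisher's z: C = ½·ln((1+r)/(1−r)) = ½·ln(1.6316) = 0.2448.
n = ((z_{α} + z_β)/C)² + 3.
(1.282 + 0.842) / 0.2448 = 2.124 / 0.2448 = 8.676.
n = 8.676² + 3 = 75.28 + 3 = 78.3.
Round up.

n = 79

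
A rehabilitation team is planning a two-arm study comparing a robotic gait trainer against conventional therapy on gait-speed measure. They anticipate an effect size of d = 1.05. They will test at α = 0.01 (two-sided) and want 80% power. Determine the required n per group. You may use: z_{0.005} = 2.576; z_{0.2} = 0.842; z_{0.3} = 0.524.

n = 22 per group

For two independent groups with equal n: n = 2·((z_{α/2} + z_β) / d)².
z_{α/2} + z_β = 2.576 + 0.842 = 3.418.
n = 2 × (3.418 / 1.05)² = 2 × 3.255² = 2 × 10.60 = 21.2.
Round up to the next whole participant.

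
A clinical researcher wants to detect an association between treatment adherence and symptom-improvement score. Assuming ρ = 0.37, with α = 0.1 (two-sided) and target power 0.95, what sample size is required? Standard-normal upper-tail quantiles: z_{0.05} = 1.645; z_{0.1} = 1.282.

Fisher's z: C = ½·ln((1+r)/(1−r)) = ½·ln(2.1746) = 0.3884.
n = ((z_{α/2} + z_β)/C)² + 3.
(1.645 + 1.645) / 0.3884 = 3.290 / 0.3884 = 8.471.
n = 8.471² + 3 = 71.75 + 3 = 74.8.
Round up.

n = 75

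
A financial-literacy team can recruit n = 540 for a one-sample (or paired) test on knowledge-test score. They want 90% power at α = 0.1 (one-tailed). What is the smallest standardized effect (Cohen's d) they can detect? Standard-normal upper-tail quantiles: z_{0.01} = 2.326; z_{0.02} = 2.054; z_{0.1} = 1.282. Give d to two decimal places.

For a single sample (or paired design) of n = 540: d_min = (z_{α} + z_β)/√n.
z-sum = 1.282 + 1.282 = 2.564.
d_min = 2.564 / √540 = 2.564 / 23.238 = 0.110.

d_min ≈ 0.11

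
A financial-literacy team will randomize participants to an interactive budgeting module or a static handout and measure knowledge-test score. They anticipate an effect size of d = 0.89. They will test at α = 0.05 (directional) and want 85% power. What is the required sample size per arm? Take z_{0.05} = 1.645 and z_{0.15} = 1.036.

n = 19 per group

For two independent groups with equal n: n = 2·((z_{α} + z_β) / d)².
z_{α} + z_β = 1.645 + 1.036 = 2.681.
n = 2 × (2.681 / 0.89)² = 2 × 3.012² = 2 × 9.07 = 18.1.
Round up to the next whole participant.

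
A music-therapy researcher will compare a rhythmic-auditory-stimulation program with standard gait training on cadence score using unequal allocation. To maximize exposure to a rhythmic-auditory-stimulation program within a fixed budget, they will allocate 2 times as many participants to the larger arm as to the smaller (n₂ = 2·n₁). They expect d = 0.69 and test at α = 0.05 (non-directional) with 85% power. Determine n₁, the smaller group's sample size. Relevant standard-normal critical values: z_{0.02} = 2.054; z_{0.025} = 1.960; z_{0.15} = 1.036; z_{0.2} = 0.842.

With allocation ratio k = n₂/n₁ = 2, Var(x̄₁−x̄₂) = σ²(1/n₁ + 1/(k·n₁)) = σ²·(k+1)/(k·n₁).
So n₁ = (1 + 1/k)·((z_{α/2} + z_β)/d)² = 1.500 × (2.996/0.69)².
n₁ = 1.500 × 18.85 = 28.3.
Round up: n₁ = 29, giving n₂ = 2 × 29 = 58.

n₁ = 29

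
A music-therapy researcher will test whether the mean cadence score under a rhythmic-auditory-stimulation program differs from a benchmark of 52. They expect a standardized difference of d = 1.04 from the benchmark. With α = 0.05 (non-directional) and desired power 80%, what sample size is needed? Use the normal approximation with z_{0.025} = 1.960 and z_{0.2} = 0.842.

n = 8

For a one-sample test: n = ((z_{α/2} + z_β) / d)².
z_{α/2} + z_β = 1.960 + 0.842 = 2.802.
n = (2.802 / 1.04)² = 2.694² = 7.26.
Round up.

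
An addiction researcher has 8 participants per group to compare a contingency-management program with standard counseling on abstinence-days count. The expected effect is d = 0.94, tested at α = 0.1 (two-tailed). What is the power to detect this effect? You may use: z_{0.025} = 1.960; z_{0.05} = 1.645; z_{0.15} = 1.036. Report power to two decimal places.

For two equal groups, power = Φ(d·√(n/2) − z_{α/2}).
d·√(n/2) = 0.94 × √(8/2) = 0.94 × 2.000 = 1.880.
z_β = 1.880 − 1.645 = 0.235.
Power = Φ(0.235) = 0.593.

power ≈ 0.59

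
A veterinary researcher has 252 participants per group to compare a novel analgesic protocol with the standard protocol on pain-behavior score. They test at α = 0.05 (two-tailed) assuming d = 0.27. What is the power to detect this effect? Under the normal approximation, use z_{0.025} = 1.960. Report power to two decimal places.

power ≈ 0.86

For two equal groups, power = Φ(d·√(n/2) − z_{α/2}).
d·√(n/2) = 0.27 × √(252/2) = 0.27 × 11.225 = 3.031.
z_β = 3.031 − 1.960 = 1.071.
Power = Φ(1.071) = 0.858.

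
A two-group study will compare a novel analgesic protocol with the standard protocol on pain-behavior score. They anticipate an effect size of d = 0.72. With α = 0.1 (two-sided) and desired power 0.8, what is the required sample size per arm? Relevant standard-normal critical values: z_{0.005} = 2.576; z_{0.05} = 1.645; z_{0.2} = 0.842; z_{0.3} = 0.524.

For two independent groups with equal n: n = 2·((z_{α/2} + z_β) / d)².
z_{α/2} + z_β = 1.645 + 0.842 = 2.487.
n = 2 × (2.487 / 0.72)² = 2 × 3.454² = 2 × 11.93 = 23.9.
Round up to the next whole participant.

n = 24 per group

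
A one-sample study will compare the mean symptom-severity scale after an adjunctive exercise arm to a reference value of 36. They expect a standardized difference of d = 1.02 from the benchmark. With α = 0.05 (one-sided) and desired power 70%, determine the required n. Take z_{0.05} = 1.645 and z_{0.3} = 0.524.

For a one-sample test: n = ((z_{α} + z_β) / d)².
z_{α} + z_β = 1.645 + 0.524 = 2.169.
n = (2.169 / 1.02)² = 2.126² = 4.52.
Round up.

n = 5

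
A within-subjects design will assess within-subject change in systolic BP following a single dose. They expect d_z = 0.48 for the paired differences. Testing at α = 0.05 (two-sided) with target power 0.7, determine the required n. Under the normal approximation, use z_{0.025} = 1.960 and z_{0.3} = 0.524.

For a paired (one-sample on differences) test: n = ((z_{α/2} + z_β) / d)².
z_{α/2} + z_β = 1.960 + 0.524 = 2.484.
n = (2.484 / 0.48)² = 5.175² = 26.78.
Round up.

n = 27 pairs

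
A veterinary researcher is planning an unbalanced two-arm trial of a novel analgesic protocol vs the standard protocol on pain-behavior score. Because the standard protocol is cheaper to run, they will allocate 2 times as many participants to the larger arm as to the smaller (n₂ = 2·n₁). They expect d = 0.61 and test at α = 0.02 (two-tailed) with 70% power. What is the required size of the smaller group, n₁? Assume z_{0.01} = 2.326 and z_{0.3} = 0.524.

n₁ = 33

With allocation ratio k = n₂/n₁ = 2, Var(x̄₁−x̄₂) = σ²(1/n₁ + 1/(k·n₁)) = σ²·(k+1)/(k·n₁).
So n₁ = (1 + 1/k)·((z_{α/2} + z_β)/d)² = 1.500 × (2.850/0.61)².
n₁ = 1.500 × 21.83 = 32.7.
Round up: n₁ = 33, giving n₂ = 2 × 33 = 66.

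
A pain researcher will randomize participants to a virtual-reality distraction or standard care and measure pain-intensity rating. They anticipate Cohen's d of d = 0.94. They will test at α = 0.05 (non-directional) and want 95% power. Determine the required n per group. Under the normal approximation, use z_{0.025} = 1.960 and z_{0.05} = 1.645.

For two independent groups with equal n: n = 2·((z_{α/2} + z_β) / d)².
z_{α/2} + z_β = 1.960 + 1.645 = 3.605.
n = 2 × (3.605 / 0.94)² = 2 × 3.835² = 2 × 14.71 = 29.4.
Round up to the next whole participant.

n = 30 per group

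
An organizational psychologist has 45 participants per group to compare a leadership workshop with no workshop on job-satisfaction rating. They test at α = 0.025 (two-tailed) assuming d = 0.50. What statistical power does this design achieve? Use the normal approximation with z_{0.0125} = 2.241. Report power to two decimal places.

For two equal groups, power = Φ(d·√(n/2) − z_{α/2}).
d·√(n/2) = 0.50 × √(45/2) = 0.50 × 4.743 = 2.372.
z_β = 2.372 − 2.241 = 0.131.
Power = Φ(0.131) = 0.552.

power ≈ 0.55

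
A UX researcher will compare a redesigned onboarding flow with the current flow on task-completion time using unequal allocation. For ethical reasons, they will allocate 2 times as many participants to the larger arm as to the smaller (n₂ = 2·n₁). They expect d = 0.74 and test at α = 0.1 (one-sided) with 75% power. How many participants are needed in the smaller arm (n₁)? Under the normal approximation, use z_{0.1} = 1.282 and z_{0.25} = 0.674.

With allocation ratio k = n₂/n₁ = 2, Var(x̄₁−x̄₂) = σ²(1/n₁ + 1/(k·n₁)) = σ²·(k+1)/(k·n₁).
So n₁ = (1 + 1/k)·((z_{α} + z_β)/d)² = 1.500 × (1.956/0.74)².
n₁ = 1.500 × 6.99 = 10.5.
Round up: n₁ = 11, giving n₂ = 2 × 11 = 22.

n₁ = 11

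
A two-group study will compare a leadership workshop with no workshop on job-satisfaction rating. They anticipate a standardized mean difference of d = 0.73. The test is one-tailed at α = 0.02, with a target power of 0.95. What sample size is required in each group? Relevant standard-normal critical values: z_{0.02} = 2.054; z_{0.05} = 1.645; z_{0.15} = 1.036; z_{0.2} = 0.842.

n = 52 per group

For two independent groups with equal n: n = 2·((z_{α} + z_β) / d)².
z_{α} + z_β = 2.054 + 1.645 = 3.699.
n = 2 × (3.699 / 0.73)² = 2 × 5.067² = 2 × 25.68 = 51.4.
Round up to the next whole participant.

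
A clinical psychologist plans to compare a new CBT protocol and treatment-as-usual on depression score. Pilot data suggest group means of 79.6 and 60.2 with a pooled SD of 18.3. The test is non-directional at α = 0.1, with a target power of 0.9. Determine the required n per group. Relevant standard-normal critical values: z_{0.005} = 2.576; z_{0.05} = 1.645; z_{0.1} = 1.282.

n = 16 per group

Cohen's d = |M₁ − M₂| / SD_pooled = |79.6 − 60.2| / 18.3 = 19.4 / 18.3 = 1.060.
For two independent groups with equal n: n = 2·((z_{α/2} + z_β) / d)².
z_{α/2} + z_β = 1.645 + 1.282 = 2.927.
n = 2 × (2.927 / 1.060)² = 2 × 2.761² = 2 × 7.62 = 15.2.
Round up to the next whole participant.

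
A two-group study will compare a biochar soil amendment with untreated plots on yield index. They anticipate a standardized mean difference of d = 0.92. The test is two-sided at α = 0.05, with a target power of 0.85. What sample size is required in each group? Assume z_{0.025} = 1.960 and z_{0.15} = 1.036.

n = 22 per group

For two independent groups with equal n: n = 2·((z_{α/2} + z_β) / d)².
z_{α/2} + z_β = 1.960 + 1.036 = 2.996.
n = 2 × (2.996 / 0.92)² = 2 × 3.257² = 2 × 10.60 = 21.2.
Round up to the next whole participant.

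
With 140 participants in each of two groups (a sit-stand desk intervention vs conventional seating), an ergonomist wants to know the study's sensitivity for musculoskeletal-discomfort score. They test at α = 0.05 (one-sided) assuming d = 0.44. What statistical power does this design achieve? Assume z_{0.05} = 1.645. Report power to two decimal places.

For two equal groups, power = Φ(d·√(n/2) − z_{α}).
d·√(n/2) = 0.44 × √(140/2) = 0.44 × 8.367 = 3.681.
z_β = 3.681 − 1.645 = 2.036.
Power = Φ(2.036) = 0.979.

power ≈ 0.98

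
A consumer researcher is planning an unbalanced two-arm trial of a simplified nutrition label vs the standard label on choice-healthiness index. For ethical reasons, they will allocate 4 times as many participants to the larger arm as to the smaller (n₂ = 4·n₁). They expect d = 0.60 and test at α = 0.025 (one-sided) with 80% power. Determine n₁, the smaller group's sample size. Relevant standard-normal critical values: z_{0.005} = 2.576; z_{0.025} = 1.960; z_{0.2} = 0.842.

With allocation ratio k = n₂/n₁ = 4, Var(x̄₁−x̄₂) = σ²(1/n₁ + 1/(k·n₁)) = σ²·(k+1)/(k·n₁).
So n₁ = (1 + 1/k)·((z_{α} + z_β)/d)² = 1.250 × (2.802/0.60)².
n₁ = 1.250 × 21.81 = 27.3.
Round up: n₁ = 28, giving n₂ = 4 × 28 = 112.

n₁ = 28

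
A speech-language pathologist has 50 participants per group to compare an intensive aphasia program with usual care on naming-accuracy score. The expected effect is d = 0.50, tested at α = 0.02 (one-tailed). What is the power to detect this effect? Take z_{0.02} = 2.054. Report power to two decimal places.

power ≈ 0.67

For two equal groups, power = Φ(d·√(n/2) − z_{α}).
d·√(n/2) = 0.50 × √(50/2) = 0.50 × 5.000 = 2.500.
z_β = 2.500 − 2.054 = 0.446.
Power = Φ(0.446) = 0.672.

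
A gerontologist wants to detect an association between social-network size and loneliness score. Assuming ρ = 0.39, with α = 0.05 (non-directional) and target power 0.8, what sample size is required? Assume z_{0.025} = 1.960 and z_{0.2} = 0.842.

Fisher's z: C = ½·ln((1+r)/(1−r)) = ½·ln(2.2787) = 0.4118.
n = ((z_{α/2} + z_β)/C)² + 3.
(1.960 + 0.842) / 0.4118 = 2.802 / 0.4118 = 6.804.
n = 6.804² + 3 = 46.30 + 3 = 49.3.
Round up.

n = 50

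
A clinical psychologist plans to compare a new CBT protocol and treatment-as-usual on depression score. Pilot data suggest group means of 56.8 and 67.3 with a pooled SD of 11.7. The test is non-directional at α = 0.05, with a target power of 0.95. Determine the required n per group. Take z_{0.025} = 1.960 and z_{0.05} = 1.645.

Cohen's d = |M₁ − M₂| / SD_pooled = |56.8 − 67.3| / 11.7 = 10.5 / 11.7 = 0.897.
For two independent groups with equal n: n = 2·((z_{α/2} + z_β) / d)².
z_{α/2} + z_β = 1.960 + 1.645 = 3.605.
n = 2 × (3.605 / 0.897)² = 2 × 4.019² = 2 × 16.15 = 32.3.
Round up to the next whole participant.

n = 33 per group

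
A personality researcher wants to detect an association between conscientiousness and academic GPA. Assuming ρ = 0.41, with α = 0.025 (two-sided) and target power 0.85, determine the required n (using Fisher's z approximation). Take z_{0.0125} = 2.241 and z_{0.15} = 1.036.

n = 60

Fisher's z: C = ½·ln((1+r)/(1−r)) = ½·ln(2.3898) = 0.4356.
n = ((z_{α/2} + z_β)/C)² + 3.
(2.241 + 1.036) / 0.4356 = 3.277 / 0.4356 = 7.523.
n = 7.523² + 3 = 56.59 + 3 = 59.6.
Round up.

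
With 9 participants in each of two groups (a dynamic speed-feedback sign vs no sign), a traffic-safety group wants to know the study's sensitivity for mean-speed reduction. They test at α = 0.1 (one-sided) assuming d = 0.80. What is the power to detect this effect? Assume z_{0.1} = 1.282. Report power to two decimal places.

power ≈ 0.66

For two equal groups, power = Φ(d·√(n/2) − z_{α}).
d·√(n/2) = 0.80 × √(9/2) = 0.80 × 2.121 = 1.697.
z_β = 1.697 − 1.282 = 0.415.
Power = Φ(0.415) = 0.661.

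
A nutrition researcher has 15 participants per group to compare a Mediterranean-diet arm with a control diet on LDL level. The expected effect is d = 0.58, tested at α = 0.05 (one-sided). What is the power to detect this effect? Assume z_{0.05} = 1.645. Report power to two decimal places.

For two equal groups, power = Φ(d·√(n/2) − z_{α}).
d·√(n/2) = 0.58 × √(15/2) = 0.58 × 2.739 = 1.588.
z_β = 1.588 − 1.645 = -0.057.
Power = Φ(-0.057) = 0.477.

power ≈ 0.48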